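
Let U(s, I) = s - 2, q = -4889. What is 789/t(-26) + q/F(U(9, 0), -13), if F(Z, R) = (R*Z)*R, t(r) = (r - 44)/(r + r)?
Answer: 3442421/5915 ≈ 581.98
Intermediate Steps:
U(s, I) = -2 + s
t(r) = (-44 + r)/(2*r) (t(r) = (-44 + r)/((2*r)) = (-44 + r)*(1/(2*r)) = (-44 + r)/(2*r))
F(Z, R) = Z*R**2
789/t(-26) + q/F(U(9, 0), -13) = 789/(((1/2)*(-44 - 26)/(-26))) - 4889*1/(169*(-2 + 9)) = 789/(((1/2)*(-1/26)*(-70))) - 4889/(7*169) = 789/(35/26) - 4889/1183 = 789*(26/35) - 4889*1/1183 = 20514/35 - 4889/1183 = 3442421/5915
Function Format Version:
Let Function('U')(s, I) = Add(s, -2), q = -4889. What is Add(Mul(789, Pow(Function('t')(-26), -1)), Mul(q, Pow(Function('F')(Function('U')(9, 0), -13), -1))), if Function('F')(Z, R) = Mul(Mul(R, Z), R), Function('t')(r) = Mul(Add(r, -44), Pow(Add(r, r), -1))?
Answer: Rational(3442421, 5915) ≈ 581.98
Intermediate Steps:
Function('U')(s, I) = Add(-2, s)
Function('t')(r) = Mul(Rational(1, 2), Pow(r, -1), Add(-44, r)) (Function('t')(r) = Mul(Add(-44, r), Pow(Mul(2, r), -1)) = Mul(Add(-44, r), Mul(Rational(1, 2), Pow(r, -1))) = Mul(Rational(1, 2), Pow(r, -1), Add(-44, r)))
Function('F')(Z, R) = Mul(Z, Pow(R, 2))
Add(Mul(789, Pow(Function('t')(-26), -1)), Mul(q, Pow(Function('F')(Function('U')(9, 0), -13), -1))) = Add(Mul(789, Pow(Mul(Rational(1, 2), Pow(-26, -1), Add(-44, -26)), -1)), Mul(-4889, Pow(Mul(Add(-2, 9), Pow(-13, 2)), -1))) = Add(Mul(789, Pow(Mul(Rational(1, 2), Rational(-1, 26), -70), -1)), Mul(-4889, Pow(Mul(7, 169), -1))) = Add(Mul(789, Pow(Rational(35, 26), -1)), Mul(-4889, Pow(1183, -1))) = Add(Mul(789, Rational(26, 35)), Mul(-4889, Rational(1, 1183))) = Add(Rational(20514, 35), Rational(-4889, 1183)) = Rational(3442421, 5915)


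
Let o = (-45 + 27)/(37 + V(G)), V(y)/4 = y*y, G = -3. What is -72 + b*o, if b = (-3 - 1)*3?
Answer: -5040/73 ≈ -69.041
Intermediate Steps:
V(y) = 4*y**2 (V(y) = 4*(y*y) = 4*y**2)
o = -18/73 (o = (-45 + 27)/(37 + 4*(-3)**2) = -18/(37 + 4*9) = -18/(37 + 36) = -18/73 ≈ -0.24658)
b = -12 (b = -4*3 = -12)
-72 + b*o = -72 - 12*(-18/73) = -72 + 216/73 = -5040/73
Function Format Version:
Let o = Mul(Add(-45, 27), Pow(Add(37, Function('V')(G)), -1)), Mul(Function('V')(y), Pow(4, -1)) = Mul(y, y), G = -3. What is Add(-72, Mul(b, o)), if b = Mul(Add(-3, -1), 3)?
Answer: Rational(-5040, 73) ≈ -69.041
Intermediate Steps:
Function('V')(y) = Mul(4, Pow(y, 2)) (Function('V')(y) = Mul(4, Mul(y, y)) = Mul(4, Pow(y, 2)))
o = Rational(-18, 73) (o = Mul(Add(-45, 27), Pow(Add(37, Mul(4, Pow(-3, 2))), -1)) = Mul(-18, Pow(Add(37, Mul(4, 9)), -1)) = Mul(-18, Pow(Add(37, 36), -1)) = Mul(-18, Pow(73, -1)) = Mul(-18, Rational(1, 73)) = Rational(-18, 73) ≈ -0.24658)
b = -12 (b = Mul(-4, 3) = -12)
Add(-72, Mul(b, o)) = Add(-72, Mul(-12, Rational(-18, 73))) = Add(-72, Rational(216, 73)) = Rational(-5040, 73)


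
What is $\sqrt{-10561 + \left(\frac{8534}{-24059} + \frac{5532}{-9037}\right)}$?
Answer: $\frac{i \sqrt{207948766864951247}}{4437167} \approx 102.77 i$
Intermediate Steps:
$\sqrt{-10561 + \left(\frac{8534}{-24059} + \frac{5532}{-9037}\right)} = \sqrt{-10561 + \left(8534 \left(- \frac{1}{24059}\right) + 5532 \left(- \frac{1}{9037}\right)\right)} = \sqrt{-10561 - \frac{30030878}{31060169}} = \sqrt{- \frac{328056475687}{31060169}} = \frac{i \sqrt{207948766864951247}}{4437167}$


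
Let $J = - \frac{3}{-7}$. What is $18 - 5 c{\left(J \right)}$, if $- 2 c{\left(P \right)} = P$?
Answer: $\frac{267}{14} \approx 19.071$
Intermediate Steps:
$J = \frac{3}{7}$ ($J = \left(-3\right) \left(- \frac{1}{7}\right) = \frac{3}{7} \approx 0.42857$)
$c{\left(P \right)} = - \frac{P}{2}$
$18 - 5 c{\left(J \right)} = 18 - 5 \left(\left(- \frac{1}{2}\right) \frac{3}{7}\right) = 18 - - \frac{15}{14} = 18 + \frac{15}{14} = \frac{267}{14}$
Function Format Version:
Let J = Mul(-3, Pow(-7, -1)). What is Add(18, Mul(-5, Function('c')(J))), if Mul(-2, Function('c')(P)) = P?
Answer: Rational(267, 14) ≈ 19.071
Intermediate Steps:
J = Rational(3, 7) (J = Mul(-3, Rational(-1, 7)) = Rational(3, 7) ≈ 0.42857)
Function('c')(P) = Mul(Rational(-1, 2), P)
Add(18, Mul(-5, Function('c')(J))) = Add(18, Mul(-5, Mul(Rational(-1, 2), Rational(3, 7)))) = Add(18, Mul(-5, Rational(-3, 14))) = Add(18, Rational(15, 14)) = Rational(267, 14)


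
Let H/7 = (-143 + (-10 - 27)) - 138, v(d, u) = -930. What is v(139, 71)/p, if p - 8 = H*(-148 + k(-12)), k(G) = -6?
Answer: -465/171406 ≈ -0.0027129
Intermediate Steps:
H = -2226 (H = 7*((-143 + (-10 - 27)) - 138) = 7*((-143 - 37) - 138) = 7*(-180 - 138) = 7*(-318) = -2226)
p = 342812 (p = 8 - 2226*(-148 - 6) = 8 - 2226*(-154) = 8 + 342804 = 342812)
v(139, 71)/p = -930/342812 = -930*1/342812 = -465/171406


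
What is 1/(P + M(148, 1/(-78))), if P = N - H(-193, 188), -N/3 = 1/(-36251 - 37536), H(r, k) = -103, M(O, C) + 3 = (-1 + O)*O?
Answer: 73787/1612688675 ≈ 4.5754e-5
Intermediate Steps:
M(O, C) = -3 + O*(-1 + O) (M(O, C) = -3 + (-1 + O)*O = -3 + O*(-1 + O))
N = 3/73787 (N = -3/(-36251 - 37536) = -3/(-73787) = -3*(-1/73787) = 3/73787 ≈ 4.0658e-5)
P = 7600064/73787 (P = 3/73787 - 1*(-103) = 3/73787 + 103 = 7600064/73787 ≈ 103.00)
1/(P + M(148, 1/(-78))) = 1/(7600064/73787 + (-3 + 148**2 - 1*148)) = 1/(7600064/73787 + (-3 + 21904 - 148)) = 1/(7600064/73787 + 21753) = 1/(1612688675/73787) = 73787/1612688675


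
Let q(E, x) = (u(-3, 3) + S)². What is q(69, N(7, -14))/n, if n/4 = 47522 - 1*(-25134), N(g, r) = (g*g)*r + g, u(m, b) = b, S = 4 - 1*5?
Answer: 1/72656 ≈ 1.3763e-5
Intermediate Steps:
S = -1 (S = 4 - 5 = -1)
N(g, r) = g + r*g² (N(g, r) = g²*r + g = r*g² + g = g + r*g²)
q(E, x) = 4 (q(E, x) = (3 - 1)² = 2² = 4)
n = 290624 (n = 4*(47522 - 1*(-25134)) = 4*(47522 + 25134) = 4*72656 = 290624)
q(69, N(7, -14))/n = 4/290624 = 4*(1/290624) = 1/72656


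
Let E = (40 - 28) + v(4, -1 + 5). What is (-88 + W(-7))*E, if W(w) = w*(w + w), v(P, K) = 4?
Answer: 160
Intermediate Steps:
E = 16 (E = (40 - 28) + 4 = 12 + 4 = 16)
W(w) = 2*w² (W(w) = w*(2*w) = 2*w²)
(-88 + W(-7))*E = (-88 + 2*(-7)²)*16 = (-88 + 2*49)*16 = (-88 + 98)*16 = 10*16 = 160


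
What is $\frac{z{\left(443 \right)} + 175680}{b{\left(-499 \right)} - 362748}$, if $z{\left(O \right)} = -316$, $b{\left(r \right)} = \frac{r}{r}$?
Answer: $- \frac{25052}{51821} \approx -0.48343$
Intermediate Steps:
$b{\left(r \right)} = 1$
$\frac{z{\left(443 \right)} + 175680}{b{\left(-499 \right)} - 362748} = \frac{-316 + 175680}{1 - 362748} = \frac{175364}{-362747} = 175364 \left(- \frac{1}{362747}\right) = - \frac{25052}{51821}$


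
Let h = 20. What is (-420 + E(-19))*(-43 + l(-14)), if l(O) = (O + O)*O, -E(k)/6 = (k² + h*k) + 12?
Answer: -131922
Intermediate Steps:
E(k) = -72 - 120*k - 6*k² (E(k) = -6*((k² + 20*k) + 12) = -6*(12 + k² + 20*k) = -72 - 120*k - 6*k²)
l(O) = 2*O² (l(O) = (2*O)*O = 2*O²)
(-420 + E(-19))*(-43 + l(-14)) = (-420 + (-72 - 120*(-19) - 6*(-19)²))*(-43 + 2*(-14)²) = (-420 + (-72 + 2280 - 6*361))*(-43 + 2*196) = (-420 + (-72 + 2280 - 2166))*(-43 + 392) = (-420 + 42)*349 = -378*349 = -131922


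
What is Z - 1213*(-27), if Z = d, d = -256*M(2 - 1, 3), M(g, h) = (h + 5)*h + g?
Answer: 26351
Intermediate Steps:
M(g, h) = g + h*(5 + h) (M(g, h) = (5 + h)*h + g = h*(5 + h) + g = g + h*(5 + h))
d = -6400 (d = -256*((2 - 1) + 3**2 + 5*3) = -256*(1 + 9 + 15) = -256*25 = -6400)
Z = -6400
Z - 1213*(-27) = -6400 - 1213*(-27) = -6400 + 32751 = 26351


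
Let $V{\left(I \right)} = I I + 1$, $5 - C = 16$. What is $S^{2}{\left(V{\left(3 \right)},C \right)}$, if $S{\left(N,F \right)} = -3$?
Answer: $9$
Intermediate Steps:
$C = -11$ ($C = 5 - 16 = -11$)
$V{\left(I \right)} = 1 + I^{2}$ ($V{\left(I \right)} = I^{2} + 1 = 1 + I^{2}$)
$S^{2}{\left(V{\left(3 \right)},C \right)} = \left(-3\right)^{2} = 9$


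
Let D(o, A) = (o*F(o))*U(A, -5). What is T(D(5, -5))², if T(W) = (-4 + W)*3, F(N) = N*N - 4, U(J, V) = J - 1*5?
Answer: 9998244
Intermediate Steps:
U(J, V) = -5 + J (U(J, V) = J - 5 = -5 + J)
F(N) = -4 + N² (F(N) = N² - 4 = -4 + N²)
D(o, A) = o*(-5 + A)*(-4 + o²) (D(o, A) = (o*(-4 + o²))*(-5 + A) = o*(-5 + A)*(-4 + o²))
T(W) = -12 + 3*W
T(D(5, -5))² = (-12 + 3*(5*(-5 - 5)*(-4 + 5²)))² = (-12 + 3*(5*(-10)*(-4 + 25)))² = (-12 + 3*(5*(-10)*21))² = (-12 + 3*(-1050))² = (-12 - 3150)² = (-3162)² = 9998244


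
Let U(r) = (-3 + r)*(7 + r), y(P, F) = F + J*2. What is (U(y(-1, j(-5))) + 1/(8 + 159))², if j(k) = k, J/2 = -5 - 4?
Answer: 62416527889/27889 ≈ 2.2380e+6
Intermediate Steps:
J = -18 (J = 2*(-5 - 4) = 2*(-9) = -18)
y(P, F) = -36 + F (y(P, F) = F - 18*2 = F - 36 = -36 + F)
(U(y(-1, j(-5))) + 1/(8 + 159))² = ((-21 + (-36 - 5)² + 4*(-36 - 5)) + 1/(8 + 159))² = ((-21 + (-41)² + 4*(-41)) + 1/167)² = ((-21 + 1681 - 164) + 1/167)² = (1496 + 1/167)² = (249833/167)² = 62416527889/27889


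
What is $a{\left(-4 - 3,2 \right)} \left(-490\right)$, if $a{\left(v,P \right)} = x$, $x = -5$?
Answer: $2450$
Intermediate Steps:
$a{\left(v,P \right)} = -5$
$a{\left(-4 - 3,2 \right)} \left(-490\right) = \left(-5\right) \left(-490\right) = 2450$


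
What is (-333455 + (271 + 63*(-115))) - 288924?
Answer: -629353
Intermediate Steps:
(-333455 + (271 + 63*(-115))) - 288924 = (-333455 + (271 - 7245)) - 288924 = (-333455 - 6974) - 288924 = -340429 - 288924 = -629353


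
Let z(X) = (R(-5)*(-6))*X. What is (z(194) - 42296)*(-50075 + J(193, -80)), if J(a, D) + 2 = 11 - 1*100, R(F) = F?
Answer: 1829855016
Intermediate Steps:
J(a, D) = -91 (J(a, D) = -2 + (11 - 1*100) = -2 + (11 - 100) = -2 - 89 = -91)
z(X) = 30*X (z(X) = (-5*(-6))*X = 30*X)
(z(194) - 42296)*(-50075 + J(193, -80)) = (30*194 - 42296)*(-50075 - 91) = (5820 - 42296)*(-50166) = -36476*(-50166) = 1829855016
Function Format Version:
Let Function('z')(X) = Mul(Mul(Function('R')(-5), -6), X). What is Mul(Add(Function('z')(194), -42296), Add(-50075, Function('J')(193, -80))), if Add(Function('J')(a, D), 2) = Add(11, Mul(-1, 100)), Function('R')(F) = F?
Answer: 1829855016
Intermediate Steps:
Function('J')(a, D) = -91 (Function('J')(a, D) = Add(-2, Add(11, Mul(-1, 100))) = Add(-2, Add(11, -100)) = Add(-2, -89) = -91)
Function('z')(X) = Mul(30, X) (Function('z')(X) = Mul(Mul(-5, -6), X) = Mul(30, X))
Mul(Add(Function('z')(194), -42296), Add(-50075, Function('J')(193, -80))) = Mul(Add(Mul(30, 194), -42296), Add(-50075, -91)) = Mul(Add(5820, -42296), -50166) = Mul(-36476, -50166) = 1829855016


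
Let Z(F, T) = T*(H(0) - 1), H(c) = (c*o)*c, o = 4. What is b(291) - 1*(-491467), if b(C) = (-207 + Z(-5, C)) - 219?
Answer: 490750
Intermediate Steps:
H(c) = 4*c² (H(c) = (c*4)*c = (4*c)*c = 4*c²)
Z(F, T) = -T (Z(F, T) = T*(4*0² - 1) = T*(4*0 - 1) = T*(0 - 1) = T*(-1) = -T)
b(C) = -426 - C (b(C) = (-207 - C) - 219 = -426 - C)
b(291) - 1*(-491467) = (-426 - 1*291) - 1*(-491467) = (-426 - 291) + 491467 = -717 + 491467 = 490750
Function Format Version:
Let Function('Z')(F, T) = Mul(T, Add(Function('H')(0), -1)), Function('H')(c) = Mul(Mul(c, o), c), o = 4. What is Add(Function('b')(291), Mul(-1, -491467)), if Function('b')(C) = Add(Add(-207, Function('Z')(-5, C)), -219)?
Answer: 490750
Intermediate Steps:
Function('H')(c) = Mul(4, Pow(c, 2)) (Function('H')(c) = Mul(Mul(c, 4), c) = Mul(Mul(4, c), c) = Mul(4, Pow(c, 2)))
Function('Z')(F, T) = Mul(-1, T) (Function('Z')(F, T) = Mul(T, Add(Mul(4, Pow(0, 2)), -1)) = Mul(T, Add(Mul(4, 0), -1)) = Mul(T, Add(0, -1)) = Mul(T, -1) = Mul(-1, T))
Function('b')(C) = Add(-426, Mul(-1, C)) (Function('b')(C) = Add(Add(-207, Mul(-1, C)), -219) = Add(-426, Mul(-1, C)))
Add(Function('b')(291), Mul(-1, -491467)) = Add(Add(-426, Mul(-1, 291)), Mul(-1, -491467)) = Add(Add(-426, -291), 491467) = Add(-717, 491467) = 490750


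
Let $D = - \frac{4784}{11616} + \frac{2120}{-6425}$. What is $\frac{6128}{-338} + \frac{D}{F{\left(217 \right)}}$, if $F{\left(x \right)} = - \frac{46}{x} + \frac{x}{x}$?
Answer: $- \frac{514171743287}{26960166090} \approx -19.072$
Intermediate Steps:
$D = - \frac{692039}{932910}$ ($D = \left(-4784\right) \frac{1}{11616} + 2120 \left(- \frac{1}{6425}\right) = - \frac{299}{726} - \frac{424}{1285} = - \frac{692039}{932910} \approx -0.74181$)
$F{\left(x \right)} = 1 - \frac{46}{x}$ ($F{\left(x \right)} = - \frac{46}{x} + 1 = 1 - \frac{46}{x}$)
$\frac{6128}{-338} + \frac{D}{F{\left(217 \right)}} = \frac{6128}{-338} - \frac{692039}{932910 \frac{-46 + 217}{217}} = 6128 \left(- \frac{1}{338}\right) - \frac{692039}{932910 \cdot \frac{1}{217} \cdot 171} = - \frac{3064}{169} - \frac{692039}{932910 \cdot \frac{171}{217}} = - \frac{3064}{169} - \frac{150172463}{159527610} = - \frac{514171743287}{26960166090}$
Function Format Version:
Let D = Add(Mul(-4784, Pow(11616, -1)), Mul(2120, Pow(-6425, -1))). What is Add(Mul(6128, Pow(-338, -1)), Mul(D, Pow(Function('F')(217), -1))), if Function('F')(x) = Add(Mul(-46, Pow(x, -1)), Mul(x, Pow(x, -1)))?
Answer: Rational(-514171743287, 26960166090) ≈ -19.072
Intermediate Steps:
D = Rational(-692039, 932910) (D = Add(Mul(-4784, Rational(1, 11616)), Mul(2120, Rational(-1, 6425))) = Add(Rational(-299, 726), Rational(-424, 1285)) = Rational(-692039, 932910) ≈ -0.74181)
Function('F')(x) = Add(1, Mul(-46, Pow(x, -1))) (Function('F')(x) = Add(Mul(-46, Pow(x, -1)), 1) = Add(1, Mul(-46, Pow(x, -1))))
Add(Mul(6128, Pow(-338, -1)), Mul(D, Pow(Function('F')(217), -1))) = Add(Mul(6128, Pow(-338, -1)), Mul(Rational(-692039, 932910), Pow(Mul(Pow(217, -1), Add(-46, 217)), -1))) = Add(Mul(6128, Rational(-1, 338)), Mul(Rational(-692039, 932910), Pow(Mul(Rational(1, 217), 171), -1))) = Add(Rational(-3064, 169), Mul(Rational(-692039, 932910), Pow(Rational(171, 217), -1))) = Add(Rational(-3064, 169), Mul(Rational(-692039, 932910), Rational(217, 171))) = Add(Rational(-3064, 169), Rational(-150172463, 159527610)) = Rational(-514171743287, 26960166090)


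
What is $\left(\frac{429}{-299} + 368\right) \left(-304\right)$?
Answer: $- \frac{2563024}{23} \approx -1.1144 \cdot 10^{5}$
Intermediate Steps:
$\left(\frac{429}{-299} + 368\right) \left(-304\right) = \left(429 \left(- \frac{1}{299}\right) + 368\right) \left(-304\right) = \left(- \frac{33}{23} + 368\right) \left(-304\right) = \frac{8431}{23} \left(-304\right) = - \frac{2563024}{23}$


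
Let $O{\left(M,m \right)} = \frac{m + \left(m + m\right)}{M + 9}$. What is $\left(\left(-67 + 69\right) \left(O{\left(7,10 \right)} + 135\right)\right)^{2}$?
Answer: $\frac{1199025}{16} \approx 74939.0$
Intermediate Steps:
$O{\left(M,m \right)} = \frac{3 m}{9 + M}$ ($O{\left(M,m \right)} = \frac{m + 2 m}{9 + M} = \frac{3 m}{9 + M}$)
$\left(\left(-67 + 69\right) \left(O{\left(7,10 \right)} + 135\right)\right)^{2} = \left(\left(-67 + 69\right) \left(3 \cdot 10 \frac{1}{9 + 7} + 135\right)\right)^{2} = \left(2 \left(3 \cdot 10 \cdot \frac{1}{16} + 135\right)\right)^{2} = \left(2 \left(\frac{15}{8} + 135\right)\right)^{2} = \left(2 \cdot \frac{1095}{8}\right)^{2} = \left(\frac{1095}{4}\right)^{2} = \frac{1199025}{16}$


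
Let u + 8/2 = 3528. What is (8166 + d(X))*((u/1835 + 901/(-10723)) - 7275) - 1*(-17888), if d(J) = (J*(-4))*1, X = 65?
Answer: -1131090659895308/19676705 ≈ -5.7484e+7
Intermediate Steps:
u = 3524 (u = -4 + 3528 = 3524)
d(J) = -4*J (d(J) = -4*J*1 = -4*J)
(8166 + d(X))*((u/1835 + 901/(-10723)) - 7275) - 1*(-17888) = (8166 - 4*65)*((3524/1835 + 901/(-10723)) - 7275) - 1*(-17888) = (8166 - 260)*((3524*(1/1835) + 901*(-1/10723)) - 7275) + 17888 = 7906*((3524/1835 - 901/10723) - 7275) + 17888 = 7906*(36134517/19676705 - 7275) + 17888 = 7906*(-143111894358/19676705) + 17888 = -1131442636794348/19676705 + 17888 = -1131090659895308/19676705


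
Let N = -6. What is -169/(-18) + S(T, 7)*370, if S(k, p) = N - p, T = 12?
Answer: -86411/18 ≈ -4800.6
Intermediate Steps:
S(k, p) = -6 - p
-169/(-18) + S(T, 7)*370 = -169/(-18) + (-6 - 1*7)*370 = -169*(-1/18) + (-6 - 7)*370 = 169/18 - 13*370 = 169/18 - 4810 = -86411/18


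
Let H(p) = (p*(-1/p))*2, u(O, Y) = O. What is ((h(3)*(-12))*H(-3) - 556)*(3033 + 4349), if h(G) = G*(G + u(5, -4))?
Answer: 147640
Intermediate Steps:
H(p) = -2 (H(p) = -1*2 = -2)
h(G) = G*(5 + G) (h(G) = G*(G + 5) = G*(5 + G))
((h(3)*(-12))*H(-3) - 556)*(3033 + 4349) = (((3*(5 + 3))*(-12))*(-2) - 556)*(3033 + 4349) = (((3*8)*(-12))*(-2) - 556)*7382 = ((24*(-12))*(-2) - 556)*7382 = (-288*(-2) - 556)*7382 = (576 - 556)*7382 = 20*7382 = 147640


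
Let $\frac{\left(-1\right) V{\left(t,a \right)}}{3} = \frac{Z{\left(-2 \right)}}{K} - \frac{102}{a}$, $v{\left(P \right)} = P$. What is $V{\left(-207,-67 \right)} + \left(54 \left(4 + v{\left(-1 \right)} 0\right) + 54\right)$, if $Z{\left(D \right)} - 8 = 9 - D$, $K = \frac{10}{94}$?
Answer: $- \frac{90573}{335} \approx -270.37$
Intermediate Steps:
$K = \frac{5}{47}$ ($K = 10 \cdot \frac{1}{94} = \frac{5}{47} \approx 0.10638$)
$Z{\left(D \right)} = 17 - D$ ($Z{\left(D \right)} = 8 - \left(-9 + D\right) = 17 - D$)
$V{\left(t,a \right)} = - \frac{2679}{5} + \frac{306}{a}$ ($V{\left(t,a \right)} = - 3 \left(\frac{17 - -2}{\frac{5}{47}} - \frac{102}{a}\right) = - 3 \left(\left(17 + 2\right) \frac{47}{5} - \frac{102}{a}\right) = - 3 \left(19 \cdot \frac{47}{5} - \frac{102}{a}\right) = - 3 \left(\frac{893}{5} - \frac{102}{a}\right) = - \frac{2679}{5} + \frac{306}{a}$)
$V{\left(-207,-67 \right)} + \left(54 \left(4 + v{\left(-1 \right)} 0\right) + 54\right) = \left(- \frac{2679}{5} + \frac{306}{-67}\right) + \left(54 \left(4 - 0\right) + 54\right) = \left(- \frac{2679}{5} + 306 \left(- \frac{1}{67}\right)\right) + \left(54 \left(4 + 0\right) + 54\right) = \left(- \frac{2679}{5} - \frac{306}{67}\right) + \left(54 \cdot 4 + 54\right) = - \frac{181023}{335} + \left(216 + 54\right) = - \frac{181023}{335} + 270 = - \frac{90573}{335}$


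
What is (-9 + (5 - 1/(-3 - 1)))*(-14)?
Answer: 105/2 ≈ 52.500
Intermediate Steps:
(-9 + (5 - 1/(-3 - 1)))*(-14) = (-9 + (5 - 1/(-4)))*(-14) = (-9 + (5 - 1/4*(-1)))*(-14) = (-9 + (5 + 1/4))*(-14) = (-9 + 21/4)*(-14) = -15/4*(-14) = 105/2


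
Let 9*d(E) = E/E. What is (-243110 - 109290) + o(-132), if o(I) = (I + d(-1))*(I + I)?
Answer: -952744/3 ≈ -3.1758e+5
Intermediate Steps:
d(E) = 1/9 (d(E) = (E/E)/9 = (1/9)*1 = 1/9)
o(I) = 2*I*(1/9 + I) (o(I) = (I + 1/9)*(I + I) = (1/9 + I)*(2*I) = 2*I*(1/9 + I))
(-243110 - 109290) + o(-132) = (-243110 - 109290) + (2/9)*(-132)*(1 + 9*(-132)) = -352400 + (2/9)*(-132)*(1 - 1188) = -352400 + (2/9)*(-132)*(-1187) = -352400 + 104456/3 = -952744/3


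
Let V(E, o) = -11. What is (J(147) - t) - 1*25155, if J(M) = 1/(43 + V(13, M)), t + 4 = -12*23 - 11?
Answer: -795647/32 ≈ -24864.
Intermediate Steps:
t = -291 (t = -4 + (-12*23 - 11) = -4 + (-276 - 11) = -4 - 287 = -291)
J(M) = 1/32 (J(M) = 1/(43 - 11) = 1/32)
(J(147) - t) - 1*25155 = (1/32 - 1*(-291)) - 1*25155 = (1/32 + 291) - 25155 = 9313/32 - 25155 = -795647/32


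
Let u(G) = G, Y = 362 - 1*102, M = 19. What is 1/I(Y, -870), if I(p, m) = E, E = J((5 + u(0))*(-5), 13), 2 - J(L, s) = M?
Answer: -1/17 ≈ -0.058824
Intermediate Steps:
Y = 260 (Y = 362 - 102 = 260)
J(L, s) = -17 (J(L, s) = 2 - 1*19 = 2 - 19 = -17)
E = -17
I(p, m) = -17
1/I(Y, -870) = 1/(-17) = -1/17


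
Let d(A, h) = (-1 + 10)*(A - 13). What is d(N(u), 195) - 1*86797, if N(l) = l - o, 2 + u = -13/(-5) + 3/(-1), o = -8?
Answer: -434318/5 ≈ -86864.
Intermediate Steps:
u = -12/5 (u = -2 + (-13/(-5) + 3/(-1)) = -2 + (-13*(-⅕) + 3*(-1)) = -2 + (13/5 - 3) = -2 - ⅖ = -12/5 ≈ -2.4000)
N(l) = 8 + l (N(l) = l - 1*(-8) = l + 8 = 8 + l)
d(A, h) = -117 + 9*A (d(A, h) = 9*(-13 + A) = -117 + 9*A)
d(N(u), 195) - 1*86797 = (-117 + 9*(8 - 12/5)) - 1*86797 = (-117 + 9*(28/5)) - 86797 = (-117 + 252/5) - 86797 = -333/5 - 86797 = -434318/5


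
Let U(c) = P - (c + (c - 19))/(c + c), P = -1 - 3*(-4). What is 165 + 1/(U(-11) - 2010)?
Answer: 7263113/44019 ≈ 165.00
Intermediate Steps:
P = 11 (P = -1 + 12 = 11)
U(c) = 11 - (-19 + 2*c)/(2*c) (U(c) = 11 - (c + (c - 19))/(c + c) = 11 - (c + (-19 + c))/(2*c) = 11 - (-19 + 2*c)*1/(2*c) = 11 - (-19 + 2*c)/(2*c))
165 + 1/(U(-11) - 2010) = 165 + 1/((10 + (19/2)/(-11)) - 2010) = 165 + 1/((10 + (19/2)*(-1/11)) - 2010) = 165 + 1/((10 - 19/22) - 2010) = 165 + 1/(201/22 - 2010) = 165 + 1/(-44019/22) = 165 - 22/44019 = 7263113/44019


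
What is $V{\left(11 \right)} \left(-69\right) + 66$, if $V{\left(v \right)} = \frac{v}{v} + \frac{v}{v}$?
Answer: $-72$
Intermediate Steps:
$V{\left(v \right)} = 2$ ($V{\left(v \right)} = 1 + 1 = 2$)
$V{\left(11 \right)} \left(-69\right) + 66 = 2 \left(-69\right) + 66 = -138 + 66 = -72$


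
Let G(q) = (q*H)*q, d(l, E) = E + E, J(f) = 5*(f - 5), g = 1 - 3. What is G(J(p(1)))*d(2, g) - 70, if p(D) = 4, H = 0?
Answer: -70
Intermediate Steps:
g = -2
J(f) = -25 + 5*f (J(f) = 5*(-5 + f) = -25 + 5*f)
d(l, E) = 2*E
G(q) = 0 (G(q) = (q*0)*q = 0*q = 0)
G(J(p(1)))*d(2, g) - 70 = 0*(2*(-2)) - 70 = 0*(-4) - 70 = 0 - 70 = -70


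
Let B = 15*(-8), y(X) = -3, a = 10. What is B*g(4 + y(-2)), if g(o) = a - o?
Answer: -1080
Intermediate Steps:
g(o) = 10 - o
B = -120
B*g(4 + y(-2)) = -120*(10 - (4 - 3)) = -120*(10 - 1*1) = -120*(10 - 1) = -120*9 = -1080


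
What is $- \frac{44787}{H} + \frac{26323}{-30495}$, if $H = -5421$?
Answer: $\frac{407694194}{55104465} \approx 7.3986$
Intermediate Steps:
$- \frac{44787}{H} + \frac{26323}{-30495} = - \frac{44787}{-5421} + \frac{26323}{-30495} = \left(-44787\right) \left(- \frac{1}{5421}\right) + 26323 \left(- \frac{1}{30495}\right) = \frac{14929}{1807} - \frac{26323}{30495} = \frac{407694194}{55104465}$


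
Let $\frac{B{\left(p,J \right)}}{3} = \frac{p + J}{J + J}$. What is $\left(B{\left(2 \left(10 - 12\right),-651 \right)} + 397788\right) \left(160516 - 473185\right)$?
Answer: $- \frac{7711339779549}{62} \approx -1.2438 \cdot 10^{11}$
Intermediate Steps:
$B{\left(p,J \right)} = \frac{3 \left(J + p\right)}{2 J}$ ($B{\left(p,J \right)} = 3 \frac{p + J}{J + J} = 3 \frac{J + p}{2 J} = \frac{3 \left(J + p\right)}{2 J}$)
$\left(B{\left(2 \left(10 - 12\right),-651 \right)} + 397788\right) \left(160516 - 473185\right) = \left(\frac{3 \left(-651 + 2 \left(10 - 12\right)\right)}{2 \left(-651\right)} + 397788\right) \left(160516 - 473185\right) = \left(\frac{3}{2} \left(- \frac{1}{651}\right) \left(-651 + 2 \left(-2\right)\right) + 397788\right) \left(-312669\right) = \left(\frac{3}{2} \left(- \frac{1}{651}\right) \left(-651 - 4\right) + 397788\right) \left(-312669\right) = \left(\frac{3}{2} \left(- \frac{1}{651}\right) \left(-655\right) + 397788\right) \left(-312669\right) = \left(\frac{655}{434} + 397788\right) \left(-312669\right) = \frac{172640647}{434} \left(-312669\right) = - \frac{7711339779549}{62}$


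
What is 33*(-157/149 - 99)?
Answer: -491964/149 ≈ -3301.8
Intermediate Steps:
33*(-157/149 - 99) = 33*(-14908/149) = -491964/149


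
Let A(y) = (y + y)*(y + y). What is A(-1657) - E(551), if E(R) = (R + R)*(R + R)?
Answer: 9768192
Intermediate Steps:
A(y) = 4*y**2 (A(y) = (2*y)*(2*y) = 4*y**2)
E(R) = 4*R**2 (E(R) = (2*R)*(2*R) = 4*R**2)
A(-1657) - E(551) = 4*(-1657)**2 - 4*551**2 = 4*2745649 - 4*303601 = 10982596 - 1*1214404 = 10982596 - 1214404 = 9768192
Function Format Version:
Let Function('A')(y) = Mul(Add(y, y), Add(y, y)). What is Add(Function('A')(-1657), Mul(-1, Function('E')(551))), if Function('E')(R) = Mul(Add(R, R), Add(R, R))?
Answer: 9768192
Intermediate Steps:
Function('A')(y) = Mul(4, Pow(y, 2)) (Function('A')(y) = Mul(Mul(2, y), Mul(2, y)) = Mul(4, Pow(y, 2)))
Function('E')(R) = Mul(4, Pow(R, 2)) (Function('E')(R) = Mul(Mul(2, R), Mul(2, R)) = Mul(4, Pow(R, 2)))
Add(Function('A')(-1657), Mul(-1, Function('E')(551))) = Add(Mul(4, Pow(-1657, 2)), Mul(-1, Mul(4, Pow(551, 2)))) = Add(Mul(4, 2745649), Mul(-1, Mul(4, 303601))) = Add(10982596, Mul(-1, 1214404)) = Add(10982596, -1214404) = 9768192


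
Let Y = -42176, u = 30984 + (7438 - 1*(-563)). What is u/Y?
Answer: -38985/42176 ≈ -0.92434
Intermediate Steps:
u = 38985 (u = 30984 + (7438 + 563) = 30984 + 8001 = 38985)
u/Y = 38985/(-42176) = 38985*(-1/42176) = -38985/42176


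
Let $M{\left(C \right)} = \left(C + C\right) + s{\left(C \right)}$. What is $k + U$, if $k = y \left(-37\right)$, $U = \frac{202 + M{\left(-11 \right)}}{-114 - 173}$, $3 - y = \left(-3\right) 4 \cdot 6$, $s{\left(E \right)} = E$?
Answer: $- \frac{796594}{287} \approx -2775.6$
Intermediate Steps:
$y = 75$ ($y = 3 - \left(-3\right) 4 \cdot 6 = 3 - \left(-12\right) 6 = 3 - -72 = 3 + 72 = 75$)
$M{\left(C \right)} = 3 C$ ($M{\left(C \right)} = \left(C + C\right) + C = 2 C + C = 3 C$)
$U = - \frac{169}{287}$ ($U = \frac{202 + 3 \left(-11\right)}{-114 - 173} = \frac{202 - 33}{-287} = 169 \left(- \frac{1}{287}\right) = - \frac{169}{287} \approx -0.58885$)
$k = -2775$ ($k = 75 \left(-37\right) = -2775$)
$k + U = -2775 - \frac{169}{287} = - \frac{796594}{287}$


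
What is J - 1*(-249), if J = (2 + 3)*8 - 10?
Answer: 279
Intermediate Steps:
J = 30 (J = 5*8 - 10 = 40 - 10 = 30)
J - 1*(-249) = 30 - 1*(-249) = 30 + 249 = 279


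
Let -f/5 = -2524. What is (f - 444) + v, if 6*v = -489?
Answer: 24189/2 ≈ 12095.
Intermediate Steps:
f = 12620 (f = -5*(-2524) = 12620)
v = -163/2 (v = (1/6)*(-489) = -163/2 ≈ -81.500)
(f - 444) + v = (12620 - 444) - 163/2 = 12176 - 163/2 = 24189/2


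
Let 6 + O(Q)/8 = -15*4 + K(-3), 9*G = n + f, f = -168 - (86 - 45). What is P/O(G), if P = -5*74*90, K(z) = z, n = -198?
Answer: 2775/46 ≈ 60.326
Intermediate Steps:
f = -209 (f = -168 - 1*41 = -168 - 41 = -209)
P = -33300 (P = -370*90 = -33300)
G = -407/9 (G = (-198 - 209)/9 = (1/9)*(-407) = -407/9 ≈ -45.222)
O(Q) = -552 (O(Q) = -48 + 8*(-15*4 - 3) = -48 + 8*(-60 - 3) = -48 + 8*(-63) = -48 - 504 = -552)
P/O(G) = -33300/(-552) = -33300*(-1/552) = 2775/46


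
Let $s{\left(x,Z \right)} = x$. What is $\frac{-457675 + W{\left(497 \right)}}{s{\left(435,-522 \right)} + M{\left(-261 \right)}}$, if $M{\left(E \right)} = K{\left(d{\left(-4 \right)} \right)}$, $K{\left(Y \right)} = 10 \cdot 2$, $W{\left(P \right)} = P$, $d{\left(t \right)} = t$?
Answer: $- \frac{457178}{455} \approx -1004.8$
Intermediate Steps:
$K{\left(Y \right)} = 20$
$M{\left(E \right)} = 20$
$\frac{-457675 + W{\left(497 \right)}}{s{\left(435,-522 \right)} + M{\left(-261 \right)}} = \frac{-457675 + 497}{435 + 20} = - \frac{457178}{455}$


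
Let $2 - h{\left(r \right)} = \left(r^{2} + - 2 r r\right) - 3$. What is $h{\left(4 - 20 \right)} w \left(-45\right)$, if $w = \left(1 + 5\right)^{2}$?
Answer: $-422820$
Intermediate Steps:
$w = 36$ ($w = 6^{2} = 36$)
$h{\left(r \right)} = 5 + r^{2}$ ($h{\left(r \right)} = 2 - \left(\left(r^{2} + - 2 r r\right) - 3\right) = 2 - \left(\left(r^{2} - 2 r^{2}\right) - 3\right) = 2 - \left(- r^{2} - 3\right) = 2 - \left(-3 - r^{2}\right) = 2 + \left(3 + r^{2}\right) = 5 + r^{2}$)
$h{\left(4 - 20 \right)} w \left(-45\right) = \left(5 + \left(4 - 20\right)^{2}\right) 36 \left(-45\right) = \left(5 + \left(-16\right)^{2}\right) 36 \left(-45\right) = \left(5 + 256\right) 36 \left(-45\right) = 261 \cdot 36 \left(-45\right) = 9396 \left(-45\right) = -422820$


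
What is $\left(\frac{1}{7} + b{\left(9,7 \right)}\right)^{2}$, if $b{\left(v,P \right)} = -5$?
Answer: $\frac{1156}{49} \approx 23.592$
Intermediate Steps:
$\left(\frac{1}{7} + b{\left(9,7 \right)}\right)^{2} = \left(\frac{1}{7} - 5\right)^{2} = \left(- \frac{34}{7}\right)^{2} = \frac{1156}{49}$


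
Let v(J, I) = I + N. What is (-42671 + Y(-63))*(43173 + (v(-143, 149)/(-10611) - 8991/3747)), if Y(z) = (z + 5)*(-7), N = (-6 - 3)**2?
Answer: -24181737233246650/13253139 ≈ -1.8246e+9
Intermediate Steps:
N = 81 (N = (-9)**2 = 81)
v(J, I) = 81 + I (v(J, I) = I + 81 = 81 + I)
Y(z) = -35 - 7*z (Y(z) = (5 + z)*(-7) = -35 - 7*z)
(-42671 + Y(-63))*(43173 + (v(-143, 149)/(-10611) - 8991/3747)) = (-42671 + (-35 - 7*(-63)))*(43173 + ((81 + 149)/(-10611) - 8991/3747)) = (-42671 + (-35 + 441))*(43173 + (230*(-1/10611) - 8991*1/3747)) = (-42671 + 406)*(43173 + (-230/10611 - 2997/1249)) = -42265*(43173 - 32088437/13253139) = -42265*572145681610/13253139 = -24181737233246650/13253139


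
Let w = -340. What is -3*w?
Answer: 1020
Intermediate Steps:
-3*w = -3*(-340) = 1020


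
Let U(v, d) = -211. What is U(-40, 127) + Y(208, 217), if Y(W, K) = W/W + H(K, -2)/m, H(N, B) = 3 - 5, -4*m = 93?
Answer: -19522/93 ≈ -209.91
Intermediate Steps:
m = -93/4 (m = -1/4*93 = -93/4 ≈ -23.250)
H(N, B) = -2
Y(W, K) = 101/93 (Y(W, K) = W/W - 2/(-93/4) = 1 - 2*(-4/93) = 1 + 8/93 = 101/93)
U(-40, 127) + Y(208, 217) = -211 + 101/93 = -19522/93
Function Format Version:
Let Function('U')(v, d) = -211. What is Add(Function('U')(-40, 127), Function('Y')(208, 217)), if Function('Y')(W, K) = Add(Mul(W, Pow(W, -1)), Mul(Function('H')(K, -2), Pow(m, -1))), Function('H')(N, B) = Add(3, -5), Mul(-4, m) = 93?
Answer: Rational(-19522, 93) ≈ -209.91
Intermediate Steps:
m = Rational(-93, 4) (m = Mul(Rational(-1, 4), 93) = Rational(-93, 4) ≈ -23.250)
Function('H')(N, B) = -2
Function('Y')(W, K) = Rational(101, 93) (Function('Y')(W, K) = Add(Mul(W, Pow(W, -1)), Mul(-2, Pow(Rational(-93, 4), -1))) = Add(1, Mul(-2, Rational(-4, 93))) = Add(1, Rational(8, 93)) = Rational(101, 93))
Add(Function('U')(-40, 127), Function('Y')(208, 217)) = Add(-211, Rational(101, 93)) = Rational(-19522, 93)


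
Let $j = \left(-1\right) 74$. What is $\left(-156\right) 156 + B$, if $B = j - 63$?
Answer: $-24473$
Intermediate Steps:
$j = -74$
$B = -137$ ($B = -74 - 63 = -137$)
$\left(-156\right) 156 + B = \left(-156\right) 156 - 137 = -24336 - 137 = -24473$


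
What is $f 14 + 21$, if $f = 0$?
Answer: $21$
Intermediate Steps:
$f 14 + 21 = 0 \cdot 14 + 21 = 0 + 21 = 21$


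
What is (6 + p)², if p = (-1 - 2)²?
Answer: 225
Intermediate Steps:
p = 9 (p = (-3)² = 9)
(6 + p)² = (6 + 9)² = 15² = 225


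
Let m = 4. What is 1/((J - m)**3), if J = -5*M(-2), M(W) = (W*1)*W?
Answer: -1/13824 ≈ -7.2338e-5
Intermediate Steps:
M(W) = W**2 (M(W) = W*W = W**2)
J = -20 (J = -5*(-2)**2 = -5*4 = -20)
1/((J - m)**3) = 1/((-20 - 1*4)**3) = 1/((-20 - 4)**3) = 1/((-24)**3) = 1/(-13824) = -1/13824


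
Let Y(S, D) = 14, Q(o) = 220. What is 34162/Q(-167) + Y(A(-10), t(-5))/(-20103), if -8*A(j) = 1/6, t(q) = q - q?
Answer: 343377803/2211330 ≈ 155.28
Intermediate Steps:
t(q) = 0
A(j) = -1/48 (A(j) = -⅛/6 = -⅛*⅙ = -1/48)
34162/Q(-167) + Y(A(-10), t(-5))/(-20103) = 34162/220 + 14/(-20103) = 34162*(1/220) + 14*(-1/20103) = 17081/110 - 14/20103 = 343377803/2211330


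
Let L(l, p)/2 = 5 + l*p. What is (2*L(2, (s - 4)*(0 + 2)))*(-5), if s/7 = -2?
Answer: 1340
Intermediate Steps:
s = -14 (s = 7*(-2) = -14)
L(l, p) = 10 + 2*l*p (L(l, p) = 2*(5 + l*p) = 10 + 2*l*p)
(2*L(2, (s - 4)*(0 + 2)))*(-5) = (2*(10 + 2*2*((-14 - 4)*(0 + 2))))*(-5) = (2*(10 + 2*2*(-18*2)))*(-5) = (2*(10 + 2*2*(-36)))*(-5) = (2*(10 - 144))*(-5) = (2*(-134))*(-5) = -268*(-5) = 1340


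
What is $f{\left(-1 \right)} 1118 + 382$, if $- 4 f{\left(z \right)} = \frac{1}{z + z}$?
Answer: $\frac{2087}{4} \approx 521.75$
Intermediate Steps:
$f{\left(z \right)} = - \frac{1}{8 z}$ ($f{\left(z \right)} = - \frac{1}{4 \left(z + z\right)} = - \frac{1}{4 \cdot 2 z} = - \frac{\frac{1}{2} \frac{1}{z}}{4} = - \frac{1}{8 z}$)
$f{\left(-1 \right)} 1118 + 382 = - \frac{1}{8 \left(-1\right)} 1118 + 382 = \left(- \frac{1}{8}\right) \left(-1\right) 1118 + 382 = \frac{1}{8} \cdot 1118 + 382 = \frac{559}{4} + 382 = \frac{2087}{4}$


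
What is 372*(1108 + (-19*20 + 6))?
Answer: 273048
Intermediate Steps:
372*(1108 + (-19*20 + 6)) = 372*(1108 + (-380 + 6)) = 372*(1108 - 374) = 372*734 = 273048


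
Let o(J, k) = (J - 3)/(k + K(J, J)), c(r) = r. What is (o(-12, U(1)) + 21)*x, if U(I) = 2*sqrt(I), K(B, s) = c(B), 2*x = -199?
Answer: -8955/4 ≈ -2238.8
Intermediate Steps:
x = -199/2 (x = (1/2)*(-199) = -199/2 ≈ -99.500)
K(B, s) = B
o(J, k) = (-3 + J)/(J + k) (o(J, k) = (J - 3)/(k + J) = (-3 + J)/(J + k))
(o(-12, U(1)) + 21)*x = ((-3 - 12)/(-12 + 2*sqrt(1)) + 21)*(-199/2) = (-15/(-12 + 2*1) + 21)*(-199/2) = (-15/(-12 + 2) + 21)*(-199/2) = (-15/(-10) + 21)*(-199/2) = (-1/10*(-15) + 21)*(-199/2) = (3/2 + 21)*(-199/2) = (45/2)*(-199/2) = -8955/4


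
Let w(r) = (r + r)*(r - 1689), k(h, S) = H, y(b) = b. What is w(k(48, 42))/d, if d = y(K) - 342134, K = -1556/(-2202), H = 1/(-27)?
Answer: -8368334/22883841927 ≈ -0.00036569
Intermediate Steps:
H = -1/27 ≈ -0.037037
K = 778/1101 (K = -1556*(-1/2202) = 778/1101 ≈ 0.70663)
k(h, S) = -1/27
d = -376688756/1101 (d = 778/1101 - 342134 = -376688756/1101 ≈ -3.4213e+5)
w(r) = 2*r*(-1689 + r) (w(r) = (2*r)*(-1689 + r) = 2*r*(-1689 + r))
w(k(48, 42))/d = (2*(-1/27)*(-1689 - 1/27))/(-376688756/1101) = (2*(-1/27)*(-45604/27))*(-1101/376688756) = (91208/729)*(-1101/376688756) = -8368334/22883841927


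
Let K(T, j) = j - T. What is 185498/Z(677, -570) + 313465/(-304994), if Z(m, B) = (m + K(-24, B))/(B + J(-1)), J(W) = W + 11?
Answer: -31682476190635/39954214 ≈ -7.9297e+5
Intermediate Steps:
J(W) = 11 + W
Z(m, B) = (24 + B + m)/(10 + B) (Z(m, B) = (m + (B - 1*(-24)))/(B + (11 - 1)) = (m + (B + 24))/(B + 10) = (m + (24 + B))/(10 + B) = (24 + B + m)/(10 + B))
185498/Z(677, -570) + 313465/(-304994) = 185498/(((24 - 570 + 677)/(10 - 570))) + 313465/(-304994) = 185498/((131/(-560))) + 313465*(-1/304994) = 185498/((-1/560*131)) - 313465/304994 = 185498/(-131/560) - 313465/304994 = 185498*(-560/131) - 313465/304994 = -103878880/131 - 313465/304994 = -31682476190635/39954214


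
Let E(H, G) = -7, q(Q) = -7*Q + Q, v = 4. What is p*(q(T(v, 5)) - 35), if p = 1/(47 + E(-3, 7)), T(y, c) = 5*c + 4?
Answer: -209/40 ≈ -5.2250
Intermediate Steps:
T(y, c) = 4 + 5*c
q(Q) = -6*Q
p = 1/40 (p = 1/(47 - 7) = 1/40 ≈ 0.025000)
p*(q(T(v, 5)) - 35) = (-6*(4 + 5*5) - 35)/40 = (-6*(4 + 25) - 35)/40 = (-6*29 - 35)/40 = (-174 - 35)/40 = (1/40)*(-209) = -209/40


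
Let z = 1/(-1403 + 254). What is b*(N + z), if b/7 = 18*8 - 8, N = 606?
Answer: 662870936/1149 ≈ 5.7691e+5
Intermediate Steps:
z = -1/1149 (z = 1/(-1149) = -1/1149 ≈ -0.00087032)
b = 952 (b = 7*(18*8 - 8) = 7*(144 - 8) = 7*136 = 952)
b*(N + z) = 952*(606 - 1/1149) = 952*(696293/1149) = 662870936/1149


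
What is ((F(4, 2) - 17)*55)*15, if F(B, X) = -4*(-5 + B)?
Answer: -10725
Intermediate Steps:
F(B, X) = 20 - 4*B
((F(4, 2) - 17)*55)*15 = (((20 - 4*4) - 17)*55)*15 = (((20 - 16) - 17)*55)*15 = ((4 - 17)*55)*15 = -13*55*15 = -715*15 = -10725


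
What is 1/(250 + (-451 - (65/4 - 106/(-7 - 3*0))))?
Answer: -28/6507 ≈ -0.0043031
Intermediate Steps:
1/(250 + (-451 - (65/4 - 106/(-7 - 3*0)))) = 1/(250 + (-451 - (65*(1/4) - 106/(-7 + 0)))) = 1/(250 + (-451 - (65/4 - 106/(-7)))) = 1/(250 + (-451 - (65/4 - 106*(-1/7)))) = 1/(250 + (-451 - (65/4 + 106/7))) = 1/(250 + (-451 - 1*879/28)) = 1/(250 + (-451 - 879/28)) = 1/(250 - 13507/28) = 1/(-6507/28) = -28/6507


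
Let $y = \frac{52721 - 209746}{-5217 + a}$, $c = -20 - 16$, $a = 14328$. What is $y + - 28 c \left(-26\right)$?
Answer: $- \frac{238938113}{9111} \approx -26225.0$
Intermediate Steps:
$c = -36$
$y = - \frac{157025}{9111}$ ($y = \frac{52721 - 209746}{-5217 + 14328} = - \frac{157025}{9111} \approx -17.235$)
$y + - 28 c \left(-26\right) = - \frac{157025}{9111} + \left(-28\right) \left(-36\right) \left(-26\right) = - \frac{157025}{9111} + 1008 \left(-26\right) = - \frac{157025}{9111} - 26208 = - \frac{238938113}{9111}$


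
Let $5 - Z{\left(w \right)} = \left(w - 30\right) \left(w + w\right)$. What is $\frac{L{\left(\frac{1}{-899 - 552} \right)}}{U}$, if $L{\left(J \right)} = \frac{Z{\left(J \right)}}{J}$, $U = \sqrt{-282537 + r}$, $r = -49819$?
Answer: $\frac{10439943 i \sqrt{83089}}{241124278} \approx 12.48 i$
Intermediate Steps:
$Z{\left(w \right)} = 5 - 2 w \left(-30 + w\right)$ ($Z{\left(w \right)} = 5 - \left(w - 30\right) \left(w + w\right) = 5 - \left(-30 + w\right) 2 w = 5 - 2 w \left(-30 + w\right)$)
$U = 2 i \sqrt{83089}$ ($U = \sqrt{-282537 - 49819} = \sqrt{-332356} = 2 i \sqrt{83089} \approx 576.5 i$)
$L{\left(J \right)} = \frac{5 - 2 J^{2} + 60 J}{J}$
$\frac{L{\left(\frac{1}{-899 - 552} \right)}}{U} = \frac{60 - \frac{2}{-899 - 552} + \frac{5}{\frac{1}{-899 - 552}}}{2 i \sqrt{83089}} = \left(60 - \frac{2}{-1451} + \frac{5}{\frac{1}{-1451}}\right) \left(- \frac{i \sqrt{83089}}{166178}\right) = \left(60 - - \frac{2}{1451} + \frac{5}{- \frac{1}{1451}}\right) \left(- \frac{i \sqrt{83089}}{166178}\right) = \left(60 + \frac{2}{1451} + 5 \left(-1451\right)\right) \left(- \frac{i \sqrt{83089}}{166178}\right) = \left(60 + \frac{2}{1451} - 7255\right) \left(- \frac{i \sqrt{83089}}{166178}\right) = - \frac{10439943 \left(- \frac{i \sqrt{83089}}{166178}\right)}{1451} = \frac{10439943 i \sqrt{83089}}{241124278}$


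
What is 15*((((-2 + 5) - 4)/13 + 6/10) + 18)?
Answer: 3612/13 ≈ 277.85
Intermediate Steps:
15*((((-2 + 5) - 4)/13 + 6/10) + 18) = 15*(((3 - 4)*(1/13) + 6*(⅒)) + 18) = 15*((-1*1/13 + ⅗) + 18) = 15*((-1/13 + ⅗) + 18) = 15*(34/65 + 18) = 15*(1204/65) = 3612/13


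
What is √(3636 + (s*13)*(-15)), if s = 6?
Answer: 3*√274 ≈ 49.659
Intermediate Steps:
√(3636 + (s*13)*(-15)) = √(3636 + (6*13)*(-15)) = √(3636 + 78*(-15)) = √(3636 - 1170) = √2466 = 3*√274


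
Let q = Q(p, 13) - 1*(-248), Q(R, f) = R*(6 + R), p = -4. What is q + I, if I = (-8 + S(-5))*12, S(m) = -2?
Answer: 120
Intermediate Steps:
I = -120 (I = (-8 - 2)*12 = -10*12 = -120)
q = 240 (q = -4*(6 - 4) - 1*(-248) = -4*2 + 248 = -8 + 248 = 240)
q + I = 240 - 120 = 120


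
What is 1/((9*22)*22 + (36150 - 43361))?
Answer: -1/2855 ≈ -0.00035026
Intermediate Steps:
1/((9*22)*22 + (36150 - 43361)) = 1/(198*22 - 7211) = 1/(4356 - 7211) = 1/(-2855) = -1/2855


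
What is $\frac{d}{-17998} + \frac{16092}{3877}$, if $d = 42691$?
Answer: $\frac{124110809}{69778246} \approx 1.7786$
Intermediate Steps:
$\frac{d}{-17998} + \frac{16092}{3877} = \frac{42691}{-17998} + \frac{16092}{3877} = 42691 \left(- \frac{1}{17998}\right) + 16092 \cdot \frac{1}{3877} = - \frac{42691}{17998} + \frac{16092}{3877} = \frac{124110809}{69778246}$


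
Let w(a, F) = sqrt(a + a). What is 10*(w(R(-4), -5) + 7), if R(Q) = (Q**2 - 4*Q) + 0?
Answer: 150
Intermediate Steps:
R(Q) = Q**2 - 4*Q
w(a, F) = sqrt(2)*sqrt(a) (w(a, F) = sqrt(2*a) = sqrt(2)*sqrt(a))
10*(w(R(-4), -5) + 7) = 10*(sqrt(2)*sqrt(-4*(-4 - 4)) + 7) = 10*(sqrt(2)*sqrt(-4*(-8)) + 7) = 10*(sqrt(2)*sqrt(32) + 7) = 10*(sqrt(2)*(4*sqrt(2)) + 7) = 10*(8 + 7) = 10*15 = 150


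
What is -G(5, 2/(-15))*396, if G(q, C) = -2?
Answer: 792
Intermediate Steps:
-G(5, 2/(-15))*396 = -1*(-2)*396 = 2*396 = 792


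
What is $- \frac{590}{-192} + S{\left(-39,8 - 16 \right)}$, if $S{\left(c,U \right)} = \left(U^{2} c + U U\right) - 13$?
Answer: $- \frac{234425}{96} \approx -2441.9$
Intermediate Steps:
$S{\left(c,U \right)} = -13 + U^{2} + c U^{2}$ ($S{\left(c,U \right)} = \left(c U^{2} + U^{2}\right) - 13 = \left(U^{2} + c U^{2}\right) - 13 = -13 + U^{2} + c U^{2}$)
$- \frac{590}{-192} + S{\left(-39,8 - 16 \right)} = - \frac{590}{-192} - \left(13 + 38 \left(8 - 16\right)^{2}\right) = \left(-590\right) \left(- \frac{1}{192}\right) - \left(13 + 38 \left(8 - 16\right)^{2}\right) = \frac{295}{96} - \left(13 + 2432\right) = \frac{295}{96} - 2445 = - \frac{234425}{96}$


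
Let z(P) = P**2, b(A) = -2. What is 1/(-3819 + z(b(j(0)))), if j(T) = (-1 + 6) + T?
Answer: -1/3815 ≈ -0.00026212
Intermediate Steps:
j(T) = 5 + T
1/(-3819 + z(b(j(0)))) = 1/(-3819 + (-2)**2) = 1/(-3819 + 4) = 1/(-3815) = -1/3815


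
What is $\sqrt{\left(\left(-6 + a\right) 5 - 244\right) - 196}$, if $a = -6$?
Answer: $10 i \sqrt{5} \approx 22.361 i$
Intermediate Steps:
$\sqrt{\left(\left(-6 + a\right) 5 - 244\right) - 196} = \sqrt{\left(\left(-6 - 6\right) 5 - 244\right) - 196} = \sqrt{\left(\left(-12\right) 5 - 244\right) - 196} = \sqrt{\left(-60 - 244\right) - 196} = \sqrt{-304 - 196} = \sqrt{-500} = 10 i \sqrt{5}$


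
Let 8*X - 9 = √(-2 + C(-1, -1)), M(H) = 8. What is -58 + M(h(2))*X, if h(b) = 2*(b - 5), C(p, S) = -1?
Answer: -49 + I*√3 ≈ -49.0 + 1.732*I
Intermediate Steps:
h(b) = -10 + 2*b (h(b) = 2*(-5 + b) = -10 + 2*b)
X = 9/8 + I*√3/8 (X = 9/8 + √(-2 - 1)/8 = 9/8 + √(-3)/8 = 9/8 + (I*√3)/8 = 9/8 + I*√3/8 ≈ 1.125 + 0.21651*I)
-58 + M(h(2))*X = -58 + 8*(9/8 + I*√3/8) = -58 + (9 + I*√3) = -49 + I*√3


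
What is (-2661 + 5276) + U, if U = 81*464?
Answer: 40199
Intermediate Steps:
U = 37584
(-2661 + 5276) + U = (-2661 + 5276) + 37584 = 2615 + 37584 = 40199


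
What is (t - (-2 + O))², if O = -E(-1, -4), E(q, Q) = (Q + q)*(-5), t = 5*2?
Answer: 1369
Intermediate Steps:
t = 10
E(q, Q) = -5*Q - 5*q
O = -25 (O = -(-5*(-4) - 5*(-1)) = -(20 + 5) = -1*25 = -25)
(t - (-2 + O))² = (10 - (-2 - 25))² = (10 - 1*(-27))² = (10 + 27)² = 37² = 1369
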